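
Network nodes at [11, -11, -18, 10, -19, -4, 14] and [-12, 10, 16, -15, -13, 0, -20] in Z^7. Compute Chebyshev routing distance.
34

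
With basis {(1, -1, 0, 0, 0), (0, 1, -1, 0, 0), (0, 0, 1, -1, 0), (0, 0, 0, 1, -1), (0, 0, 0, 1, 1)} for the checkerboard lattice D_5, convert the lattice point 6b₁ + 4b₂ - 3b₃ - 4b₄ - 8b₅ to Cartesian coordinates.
(6, -2, -7, -9, -4)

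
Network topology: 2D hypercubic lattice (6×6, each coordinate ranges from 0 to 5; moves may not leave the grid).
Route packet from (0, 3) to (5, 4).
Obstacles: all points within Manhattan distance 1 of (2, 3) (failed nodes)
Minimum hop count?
8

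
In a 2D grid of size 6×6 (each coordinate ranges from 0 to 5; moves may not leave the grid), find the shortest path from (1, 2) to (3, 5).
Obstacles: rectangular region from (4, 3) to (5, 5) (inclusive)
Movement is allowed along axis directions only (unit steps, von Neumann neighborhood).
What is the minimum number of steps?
5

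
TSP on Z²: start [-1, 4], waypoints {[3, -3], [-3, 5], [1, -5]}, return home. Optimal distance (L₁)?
32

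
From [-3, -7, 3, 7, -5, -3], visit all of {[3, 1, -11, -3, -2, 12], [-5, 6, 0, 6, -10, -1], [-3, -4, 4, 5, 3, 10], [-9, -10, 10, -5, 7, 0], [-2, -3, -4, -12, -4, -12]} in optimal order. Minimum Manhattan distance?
211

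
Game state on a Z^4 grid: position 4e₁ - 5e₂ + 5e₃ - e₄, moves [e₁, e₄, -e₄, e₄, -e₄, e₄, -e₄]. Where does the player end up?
(5, -5, 5, -1)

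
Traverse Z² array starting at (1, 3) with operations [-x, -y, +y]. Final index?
(0, 3)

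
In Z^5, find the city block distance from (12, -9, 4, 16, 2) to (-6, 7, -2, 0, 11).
65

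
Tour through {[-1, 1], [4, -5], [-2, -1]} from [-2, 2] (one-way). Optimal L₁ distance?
15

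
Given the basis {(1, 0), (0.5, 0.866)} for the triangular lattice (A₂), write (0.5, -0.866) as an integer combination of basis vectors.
b₁ - b₂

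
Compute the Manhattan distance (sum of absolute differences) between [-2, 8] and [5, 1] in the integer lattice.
14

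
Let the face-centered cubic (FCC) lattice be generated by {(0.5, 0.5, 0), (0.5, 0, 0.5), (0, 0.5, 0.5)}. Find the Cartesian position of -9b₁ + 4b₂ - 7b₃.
(-2.5, -8, -1.5)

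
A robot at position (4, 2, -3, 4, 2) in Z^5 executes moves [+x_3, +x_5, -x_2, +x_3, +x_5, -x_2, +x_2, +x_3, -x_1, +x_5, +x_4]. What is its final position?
(3, 1, 0, 5, 5)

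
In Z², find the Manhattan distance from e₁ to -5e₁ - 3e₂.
9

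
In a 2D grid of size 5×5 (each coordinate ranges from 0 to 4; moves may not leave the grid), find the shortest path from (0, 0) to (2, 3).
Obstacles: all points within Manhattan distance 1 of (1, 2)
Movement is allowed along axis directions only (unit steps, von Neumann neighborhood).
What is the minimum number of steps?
7
(one shortest path: (0, 0) → (1, 0) → (2, 0) → (3, 0) → (3, 1) → (3, 2) → (3, 3) → (2, 3))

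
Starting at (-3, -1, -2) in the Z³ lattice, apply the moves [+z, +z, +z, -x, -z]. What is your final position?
(-4, -1, 0)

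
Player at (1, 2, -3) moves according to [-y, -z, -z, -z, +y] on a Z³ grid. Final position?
(1, 2, -6)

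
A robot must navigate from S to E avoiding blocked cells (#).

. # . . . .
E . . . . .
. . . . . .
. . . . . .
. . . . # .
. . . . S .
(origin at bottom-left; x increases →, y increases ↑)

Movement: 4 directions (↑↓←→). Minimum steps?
8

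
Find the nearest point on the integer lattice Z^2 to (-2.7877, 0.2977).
(-3, 0)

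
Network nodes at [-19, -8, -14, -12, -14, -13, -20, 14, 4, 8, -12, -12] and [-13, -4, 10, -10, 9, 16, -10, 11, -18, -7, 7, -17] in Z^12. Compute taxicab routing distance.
162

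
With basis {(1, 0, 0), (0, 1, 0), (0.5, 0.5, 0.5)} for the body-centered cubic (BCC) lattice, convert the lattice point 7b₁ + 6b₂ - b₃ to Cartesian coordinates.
(6.5, 5.5, -0.5)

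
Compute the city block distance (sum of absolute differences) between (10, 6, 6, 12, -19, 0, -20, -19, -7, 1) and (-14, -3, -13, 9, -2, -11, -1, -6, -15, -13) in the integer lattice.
137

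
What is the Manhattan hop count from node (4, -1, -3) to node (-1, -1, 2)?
10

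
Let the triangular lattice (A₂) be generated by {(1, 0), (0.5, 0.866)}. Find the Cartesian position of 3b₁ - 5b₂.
(0.5, -4.33)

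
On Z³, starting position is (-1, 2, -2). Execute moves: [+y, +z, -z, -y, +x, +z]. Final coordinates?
(0, 2, -1)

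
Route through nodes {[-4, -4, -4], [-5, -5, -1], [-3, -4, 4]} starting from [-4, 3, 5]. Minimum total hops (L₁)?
22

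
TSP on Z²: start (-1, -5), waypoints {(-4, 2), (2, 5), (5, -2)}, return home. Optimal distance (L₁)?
38
(one optimal route: (-1, -5) → (-4, 2) → (2, 5) → (5, -2) → (-1, -5))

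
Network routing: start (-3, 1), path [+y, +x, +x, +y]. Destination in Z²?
(-1, 3)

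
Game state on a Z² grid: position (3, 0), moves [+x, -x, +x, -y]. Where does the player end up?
(4, -1)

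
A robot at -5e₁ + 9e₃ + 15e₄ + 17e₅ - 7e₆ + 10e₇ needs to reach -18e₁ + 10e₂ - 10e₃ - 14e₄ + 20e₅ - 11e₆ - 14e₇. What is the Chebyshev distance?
29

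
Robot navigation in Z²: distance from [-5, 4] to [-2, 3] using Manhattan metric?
4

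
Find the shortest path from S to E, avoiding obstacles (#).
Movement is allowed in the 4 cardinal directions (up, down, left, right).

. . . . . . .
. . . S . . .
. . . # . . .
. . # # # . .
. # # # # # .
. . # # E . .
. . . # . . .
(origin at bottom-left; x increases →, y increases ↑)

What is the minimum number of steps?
9
(one shortest path: (3, 5) → (4, 5) → (5, 5) → (6, 5) → (6, 4) → (6, 3) → (6, 2) → (6, 1) → (5, 1) → (4, 1))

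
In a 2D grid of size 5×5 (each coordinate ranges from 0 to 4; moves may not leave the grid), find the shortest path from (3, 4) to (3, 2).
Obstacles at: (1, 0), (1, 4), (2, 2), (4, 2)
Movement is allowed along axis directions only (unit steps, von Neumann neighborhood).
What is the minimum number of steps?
2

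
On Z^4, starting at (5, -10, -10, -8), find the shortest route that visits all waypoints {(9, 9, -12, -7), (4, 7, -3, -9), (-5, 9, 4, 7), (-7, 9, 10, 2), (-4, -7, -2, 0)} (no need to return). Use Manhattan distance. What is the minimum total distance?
119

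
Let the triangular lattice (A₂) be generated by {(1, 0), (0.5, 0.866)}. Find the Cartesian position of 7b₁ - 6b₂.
(4, -5.196)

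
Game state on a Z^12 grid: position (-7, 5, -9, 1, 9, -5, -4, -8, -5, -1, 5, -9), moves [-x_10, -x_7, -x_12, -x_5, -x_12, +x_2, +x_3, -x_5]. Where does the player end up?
(-7, 6, -8, 1, 7, -5, -5, -8, -5, -2, 5, -11)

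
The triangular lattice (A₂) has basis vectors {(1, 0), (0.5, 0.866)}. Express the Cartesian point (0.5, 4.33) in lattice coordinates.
-2b₁ + 5b₂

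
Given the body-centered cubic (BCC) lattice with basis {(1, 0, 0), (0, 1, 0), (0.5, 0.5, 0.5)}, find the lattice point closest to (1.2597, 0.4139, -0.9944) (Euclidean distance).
(1, 0, -1)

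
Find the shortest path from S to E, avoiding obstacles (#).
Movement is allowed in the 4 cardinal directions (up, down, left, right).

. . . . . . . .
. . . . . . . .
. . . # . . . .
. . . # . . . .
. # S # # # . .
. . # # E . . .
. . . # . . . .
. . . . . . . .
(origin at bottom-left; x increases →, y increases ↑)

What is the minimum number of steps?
13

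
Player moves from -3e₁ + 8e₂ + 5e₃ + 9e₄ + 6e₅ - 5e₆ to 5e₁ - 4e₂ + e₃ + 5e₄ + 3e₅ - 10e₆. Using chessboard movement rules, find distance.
12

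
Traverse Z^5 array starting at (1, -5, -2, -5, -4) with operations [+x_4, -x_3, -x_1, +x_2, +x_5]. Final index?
(0, -4, -3, -4, -3)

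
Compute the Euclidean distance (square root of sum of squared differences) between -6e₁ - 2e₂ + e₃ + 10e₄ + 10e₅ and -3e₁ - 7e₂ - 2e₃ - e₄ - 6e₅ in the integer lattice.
20.4939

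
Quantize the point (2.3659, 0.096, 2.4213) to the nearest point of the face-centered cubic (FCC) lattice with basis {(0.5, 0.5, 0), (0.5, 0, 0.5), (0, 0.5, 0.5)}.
(2.5, 0, 2.5)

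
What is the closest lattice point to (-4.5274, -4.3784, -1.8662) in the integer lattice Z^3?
(-5, -4, -2)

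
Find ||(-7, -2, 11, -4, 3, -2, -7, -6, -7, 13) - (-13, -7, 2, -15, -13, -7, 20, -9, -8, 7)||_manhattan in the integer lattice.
89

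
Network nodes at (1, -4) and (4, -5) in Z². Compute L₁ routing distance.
4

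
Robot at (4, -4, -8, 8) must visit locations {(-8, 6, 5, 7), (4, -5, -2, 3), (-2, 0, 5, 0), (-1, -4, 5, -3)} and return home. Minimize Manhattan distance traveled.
94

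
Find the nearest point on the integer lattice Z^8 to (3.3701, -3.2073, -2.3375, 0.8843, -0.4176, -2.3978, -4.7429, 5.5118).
(3, -3, -2, 1, 0, -2, -5, 6)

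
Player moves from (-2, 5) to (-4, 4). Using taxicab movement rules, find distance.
3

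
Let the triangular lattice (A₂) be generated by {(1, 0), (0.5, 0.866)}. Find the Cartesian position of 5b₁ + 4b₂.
(7, 3.464)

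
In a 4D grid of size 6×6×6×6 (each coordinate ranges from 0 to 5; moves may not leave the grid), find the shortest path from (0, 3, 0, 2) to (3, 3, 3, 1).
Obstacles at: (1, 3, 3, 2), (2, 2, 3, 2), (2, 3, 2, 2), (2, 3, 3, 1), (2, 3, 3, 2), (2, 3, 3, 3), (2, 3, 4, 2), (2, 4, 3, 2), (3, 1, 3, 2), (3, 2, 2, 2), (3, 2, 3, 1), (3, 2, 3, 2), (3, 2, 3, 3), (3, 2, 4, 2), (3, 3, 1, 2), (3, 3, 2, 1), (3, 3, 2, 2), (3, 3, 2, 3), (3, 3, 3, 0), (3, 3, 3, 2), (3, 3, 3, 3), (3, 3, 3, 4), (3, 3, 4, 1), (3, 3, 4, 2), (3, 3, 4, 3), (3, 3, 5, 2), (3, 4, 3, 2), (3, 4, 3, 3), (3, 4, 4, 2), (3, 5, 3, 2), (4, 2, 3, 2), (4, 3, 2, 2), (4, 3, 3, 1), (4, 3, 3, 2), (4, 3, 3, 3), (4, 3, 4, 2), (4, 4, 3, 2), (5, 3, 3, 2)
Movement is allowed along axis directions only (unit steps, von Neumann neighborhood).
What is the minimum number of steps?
9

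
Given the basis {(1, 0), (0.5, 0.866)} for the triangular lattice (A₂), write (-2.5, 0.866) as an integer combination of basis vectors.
-3b₁ + b₂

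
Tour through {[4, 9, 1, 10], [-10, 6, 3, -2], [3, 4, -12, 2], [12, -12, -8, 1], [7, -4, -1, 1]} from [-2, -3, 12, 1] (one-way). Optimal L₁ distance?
131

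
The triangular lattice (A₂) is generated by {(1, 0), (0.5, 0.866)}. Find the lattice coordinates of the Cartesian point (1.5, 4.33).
-b₁ + 5b₂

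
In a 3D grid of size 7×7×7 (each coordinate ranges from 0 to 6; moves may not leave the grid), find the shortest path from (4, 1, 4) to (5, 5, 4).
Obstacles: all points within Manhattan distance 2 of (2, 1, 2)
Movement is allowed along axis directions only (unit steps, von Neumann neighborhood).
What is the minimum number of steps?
5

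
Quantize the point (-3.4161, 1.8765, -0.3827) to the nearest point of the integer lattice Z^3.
(-3, 2, 0)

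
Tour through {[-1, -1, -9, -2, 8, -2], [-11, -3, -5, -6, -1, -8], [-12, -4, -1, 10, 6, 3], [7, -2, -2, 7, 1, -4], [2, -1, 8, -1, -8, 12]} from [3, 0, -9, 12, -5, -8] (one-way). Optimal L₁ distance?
191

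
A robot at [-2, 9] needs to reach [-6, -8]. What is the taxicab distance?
21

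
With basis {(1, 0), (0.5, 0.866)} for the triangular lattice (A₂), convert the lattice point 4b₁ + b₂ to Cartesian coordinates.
(4.5, 0.866)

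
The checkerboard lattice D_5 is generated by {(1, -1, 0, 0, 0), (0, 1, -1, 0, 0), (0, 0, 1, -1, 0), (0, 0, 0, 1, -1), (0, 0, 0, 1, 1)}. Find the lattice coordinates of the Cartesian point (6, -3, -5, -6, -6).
6b₁ + 3b₂ - 2b₃ - b₄ - 7b₅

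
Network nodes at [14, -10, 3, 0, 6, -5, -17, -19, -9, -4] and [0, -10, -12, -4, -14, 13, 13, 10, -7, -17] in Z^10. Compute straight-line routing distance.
55.4527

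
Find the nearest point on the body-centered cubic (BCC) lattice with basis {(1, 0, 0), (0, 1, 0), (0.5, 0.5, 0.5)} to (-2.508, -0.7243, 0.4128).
(-2.5, -0.5, 0.5)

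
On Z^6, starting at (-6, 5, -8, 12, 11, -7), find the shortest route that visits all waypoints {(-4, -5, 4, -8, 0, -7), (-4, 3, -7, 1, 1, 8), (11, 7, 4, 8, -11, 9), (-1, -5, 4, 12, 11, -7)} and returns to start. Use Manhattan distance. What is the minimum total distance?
222
(one optimal route: (-6, 5, -8, 12, 11, -7) → (-4, 3, -7, 1, 1, 8) → (11, 7, 4, 8, -11, 9) → (-4, -5, 4, -8, 0, -7) → (-1, -5, 4, 12, 11, -7) → (-6, 5, -8, 12, 11, -7))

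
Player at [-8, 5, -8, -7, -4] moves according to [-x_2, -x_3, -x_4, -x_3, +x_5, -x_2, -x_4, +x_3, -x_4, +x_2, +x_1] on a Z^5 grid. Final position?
(-7, 4, -9, -10, -3)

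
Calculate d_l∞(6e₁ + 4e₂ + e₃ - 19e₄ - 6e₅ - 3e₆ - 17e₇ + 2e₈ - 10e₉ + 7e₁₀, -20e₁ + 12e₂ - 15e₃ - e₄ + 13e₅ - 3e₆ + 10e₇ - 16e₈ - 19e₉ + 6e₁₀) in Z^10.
27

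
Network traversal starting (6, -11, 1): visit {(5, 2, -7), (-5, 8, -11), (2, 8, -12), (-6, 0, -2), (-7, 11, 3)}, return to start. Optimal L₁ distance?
106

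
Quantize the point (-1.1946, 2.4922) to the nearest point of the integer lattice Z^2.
(-1, 2)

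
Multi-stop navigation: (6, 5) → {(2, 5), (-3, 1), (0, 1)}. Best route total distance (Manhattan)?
13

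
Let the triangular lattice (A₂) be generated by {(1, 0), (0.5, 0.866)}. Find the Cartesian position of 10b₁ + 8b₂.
(14, 6.928)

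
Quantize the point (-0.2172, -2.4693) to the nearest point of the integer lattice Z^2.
(0, -2)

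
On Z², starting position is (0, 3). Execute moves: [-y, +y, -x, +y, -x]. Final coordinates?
(-2, 4)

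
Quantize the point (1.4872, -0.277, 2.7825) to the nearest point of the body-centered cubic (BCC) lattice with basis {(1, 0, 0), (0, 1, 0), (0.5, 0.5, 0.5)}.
(1.5, -0.5, 2.5)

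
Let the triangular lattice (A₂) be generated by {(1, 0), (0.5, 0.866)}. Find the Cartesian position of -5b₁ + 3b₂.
(-3.5, 2.598)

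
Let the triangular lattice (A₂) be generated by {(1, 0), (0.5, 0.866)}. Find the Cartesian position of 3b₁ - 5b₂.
(0.5, -4.33)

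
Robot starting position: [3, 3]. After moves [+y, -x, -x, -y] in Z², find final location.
(1, 3)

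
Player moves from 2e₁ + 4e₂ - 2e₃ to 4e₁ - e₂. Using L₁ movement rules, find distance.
9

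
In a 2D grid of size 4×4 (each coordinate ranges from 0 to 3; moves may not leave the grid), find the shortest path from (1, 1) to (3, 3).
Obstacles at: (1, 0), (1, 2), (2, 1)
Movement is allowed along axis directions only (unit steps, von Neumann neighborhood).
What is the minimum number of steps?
6
(one shortest path: (1, 1) → (0, 1) → (0, 2) → (0, 3) → (1, 3) → (2, 3) → (3, 3))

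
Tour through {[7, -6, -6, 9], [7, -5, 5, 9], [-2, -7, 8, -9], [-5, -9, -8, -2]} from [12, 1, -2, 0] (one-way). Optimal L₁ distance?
95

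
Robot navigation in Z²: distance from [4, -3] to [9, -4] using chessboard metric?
5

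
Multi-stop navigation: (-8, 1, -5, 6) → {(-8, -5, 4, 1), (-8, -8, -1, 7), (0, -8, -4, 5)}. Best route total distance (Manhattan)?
46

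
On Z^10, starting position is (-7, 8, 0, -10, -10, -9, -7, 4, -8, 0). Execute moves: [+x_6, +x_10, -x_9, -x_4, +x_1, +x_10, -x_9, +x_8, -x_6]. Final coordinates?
(-6, 8, 0, -11, -10, -9, -7, 5, -10, 2)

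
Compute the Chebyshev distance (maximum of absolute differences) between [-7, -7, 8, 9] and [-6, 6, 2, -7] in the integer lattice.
16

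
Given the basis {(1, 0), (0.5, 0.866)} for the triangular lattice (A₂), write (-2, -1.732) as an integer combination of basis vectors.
-b₁ - 2b₂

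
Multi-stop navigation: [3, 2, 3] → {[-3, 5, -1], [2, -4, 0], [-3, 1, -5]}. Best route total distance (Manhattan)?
33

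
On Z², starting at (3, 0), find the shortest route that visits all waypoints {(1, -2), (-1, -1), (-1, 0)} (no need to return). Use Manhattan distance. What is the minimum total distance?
8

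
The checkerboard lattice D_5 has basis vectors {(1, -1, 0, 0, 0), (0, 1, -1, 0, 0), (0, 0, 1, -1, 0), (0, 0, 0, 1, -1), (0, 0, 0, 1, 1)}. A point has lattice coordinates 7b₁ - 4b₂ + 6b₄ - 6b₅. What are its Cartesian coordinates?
(7, -11, 4, 0, -12)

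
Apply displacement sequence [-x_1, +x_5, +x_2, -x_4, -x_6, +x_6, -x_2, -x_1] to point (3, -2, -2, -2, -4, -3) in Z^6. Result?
(1, -2, -2, -3, -3, -3)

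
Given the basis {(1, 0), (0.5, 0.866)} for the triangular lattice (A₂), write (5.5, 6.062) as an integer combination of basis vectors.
2b₁ + 7b₂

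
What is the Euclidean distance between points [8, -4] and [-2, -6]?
10.198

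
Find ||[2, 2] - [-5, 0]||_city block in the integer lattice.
9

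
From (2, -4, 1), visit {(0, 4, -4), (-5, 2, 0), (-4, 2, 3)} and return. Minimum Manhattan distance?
44
(one optimal route: (2, -4, 1) → (0, 4, -4) → (-5, 2, 0) → (-4, 2, 3) → (2, -4, 1))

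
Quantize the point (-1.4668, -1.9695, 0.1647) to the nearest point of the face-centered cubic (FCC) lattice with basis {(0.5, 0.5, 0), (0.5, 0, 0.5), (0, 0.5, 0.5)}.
(-1.5, -2, 0.5)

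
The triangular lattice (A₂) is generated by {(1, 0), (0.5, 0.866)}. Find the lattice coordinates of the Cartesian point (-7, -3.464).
-5b₁ - 4b₂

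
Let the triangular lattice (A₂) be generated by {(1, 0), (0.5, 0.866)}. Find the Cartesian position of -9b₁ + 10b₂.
(-4, 8.66)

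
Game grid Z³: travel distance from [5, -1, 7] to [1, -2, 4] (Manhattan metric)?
8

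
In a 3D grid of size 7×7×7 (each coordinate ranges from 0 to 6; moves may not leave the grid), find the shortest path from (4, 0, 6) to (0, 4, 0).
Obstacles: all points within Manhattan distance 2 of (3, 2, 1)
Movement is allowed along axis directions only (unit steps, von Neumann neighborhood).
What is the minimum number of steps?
14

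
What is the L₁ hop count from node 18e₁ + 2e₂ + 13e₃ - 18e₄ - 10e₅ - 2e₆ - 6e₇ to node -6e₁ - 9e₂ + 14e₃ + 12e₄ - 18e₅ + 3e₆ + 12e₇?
97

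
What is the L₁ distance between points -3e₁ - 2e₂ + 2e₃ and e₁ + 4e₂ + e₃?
11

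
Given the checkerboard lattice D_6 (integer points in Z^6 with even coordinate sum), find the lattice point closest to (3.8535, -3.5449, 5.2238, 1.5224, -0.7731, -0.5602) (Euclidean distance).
(4, -4, 5, 1, -1, -1)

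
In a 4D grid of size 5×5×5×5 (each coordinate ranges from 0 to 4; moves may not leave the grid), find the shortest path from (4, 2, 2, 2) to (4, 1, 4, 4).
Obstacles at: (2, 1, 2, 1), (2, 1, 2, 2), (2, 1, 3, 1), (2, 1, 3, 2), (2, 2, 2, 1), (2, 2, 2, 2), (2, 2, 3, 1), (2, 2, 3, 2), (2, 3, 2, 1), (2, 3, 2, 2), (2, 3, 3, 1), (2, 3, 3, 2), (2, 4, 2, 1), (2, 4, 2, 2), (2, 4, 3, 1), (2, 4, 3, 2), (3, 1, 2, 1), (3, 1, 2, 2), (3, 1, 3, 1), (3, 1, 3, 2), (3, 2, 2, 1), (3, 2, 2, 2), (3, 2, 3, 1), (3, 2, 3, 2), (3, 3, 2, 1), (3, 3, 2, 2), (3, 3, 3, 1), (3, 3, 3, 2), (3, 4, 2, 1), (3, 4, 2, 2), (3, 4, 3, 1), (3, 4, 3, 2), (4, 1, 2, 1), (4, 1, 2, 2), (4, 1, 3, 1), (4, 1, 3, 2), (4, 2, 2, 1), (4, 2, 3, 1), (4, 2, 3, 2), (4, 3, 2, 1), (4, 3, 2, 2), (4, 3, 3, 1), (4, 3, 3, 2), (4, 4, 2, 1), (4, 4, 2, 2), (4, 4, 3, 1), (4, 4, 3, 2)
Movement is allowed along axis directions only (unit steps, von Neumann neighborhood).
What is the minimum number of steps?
5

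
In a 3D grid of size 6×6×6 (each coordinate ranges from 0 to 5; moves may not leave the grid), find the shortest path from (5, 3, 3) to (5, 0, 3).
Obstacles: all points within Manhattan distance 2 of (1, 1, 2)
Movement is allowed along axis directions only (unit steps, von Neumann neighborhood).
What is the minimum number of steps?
3
(one shortest path: (5, 3, 3) → (5, 2, 3) → (5, 1, 3) → (5, 0, 3))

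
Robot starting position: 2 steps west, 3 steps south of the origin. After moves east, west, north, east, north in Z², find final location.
(-1, -1)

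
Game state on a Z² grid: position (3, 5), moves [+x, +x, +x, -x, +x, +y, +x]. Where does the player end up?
(7, 6)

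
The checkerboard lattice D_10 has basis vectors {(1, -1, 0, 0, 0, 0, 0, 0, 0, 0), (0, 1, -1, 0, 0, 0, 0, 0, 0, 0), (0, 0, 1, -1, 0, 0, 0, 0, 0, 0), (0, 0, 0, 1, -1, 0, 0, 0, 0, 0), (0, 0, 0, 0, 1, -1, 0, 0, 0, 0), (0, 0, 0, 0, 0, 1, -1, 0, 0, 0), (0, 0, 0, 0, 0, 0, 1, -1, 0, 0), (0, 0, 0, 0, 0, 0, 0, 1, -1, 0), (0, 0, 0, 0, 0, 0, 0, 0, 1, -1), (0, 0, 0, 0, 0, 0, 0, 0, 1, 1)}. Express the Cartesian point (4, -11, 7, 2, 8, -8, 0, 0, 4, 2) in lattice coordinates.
4b₁ - 7b₂ + 2b₄ + 10b₅ + 2b₆ + 2b₇ + 2b₈ + 2b₉ + 4b₁₀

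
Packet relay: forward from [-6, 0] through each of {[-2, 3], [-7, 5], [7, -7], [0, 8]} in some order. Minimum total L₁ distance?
42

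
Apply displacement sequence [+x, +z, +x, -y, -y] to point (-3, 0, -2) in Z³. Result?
(-1, -2, -1)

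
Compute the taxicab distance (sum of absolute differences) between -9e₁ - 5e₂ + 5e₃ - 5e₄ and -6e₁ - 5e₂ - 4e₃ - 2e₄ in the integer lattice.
15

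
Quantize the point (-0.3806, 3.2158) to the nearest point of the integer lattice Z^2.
(0, 3)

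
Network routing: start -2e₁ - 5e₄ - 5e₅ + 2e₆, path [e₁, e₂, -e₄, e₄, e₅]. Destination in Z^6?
(-1, 1, 0, -5, -4, 2)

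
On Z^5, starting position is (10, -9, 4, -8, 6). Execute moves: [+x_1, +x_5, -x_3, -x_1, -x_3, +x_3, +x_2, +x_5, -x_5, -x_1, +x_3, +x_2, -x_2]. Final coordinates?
(9, -8, 4, -8, 7)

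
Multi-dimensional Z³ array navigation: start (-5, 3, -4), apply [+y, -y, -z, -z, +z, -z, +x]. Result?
(-4, 3, -6)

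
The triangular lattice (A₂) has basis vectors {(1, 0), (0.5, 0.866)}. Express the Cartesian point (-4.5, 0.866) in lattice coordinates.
-5b₁ + b₂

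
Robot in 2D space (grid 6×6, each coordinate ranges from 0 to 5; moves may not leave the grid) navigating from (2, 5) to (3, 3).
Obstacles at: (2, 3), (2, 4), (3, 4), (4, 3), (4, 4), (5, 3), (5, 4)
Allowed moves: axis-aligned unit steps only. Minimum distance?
7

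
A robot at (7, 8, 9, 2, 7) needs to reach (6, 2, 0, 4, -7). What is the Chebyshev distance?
14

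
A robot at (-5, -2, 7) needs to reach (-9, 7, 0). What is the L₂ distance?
12.083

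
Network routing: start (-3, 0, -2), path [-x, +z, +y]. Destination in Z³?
(-4, 1, -1)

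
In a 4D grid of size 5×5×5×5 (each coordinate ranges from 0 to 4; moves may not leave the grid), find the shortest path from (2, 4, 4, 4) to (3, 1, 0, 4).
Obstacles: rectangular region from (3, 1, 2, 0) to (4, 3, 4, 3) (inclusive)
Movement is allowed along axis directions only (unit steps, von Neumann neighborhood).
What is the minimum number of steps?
8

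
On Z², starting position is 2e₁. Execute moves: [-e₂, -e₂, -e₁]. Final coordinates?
(1, -2)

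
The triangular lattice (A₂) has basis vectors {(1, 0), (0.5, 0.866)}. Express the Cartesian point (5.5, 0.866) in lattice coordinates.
5b₁ + b₂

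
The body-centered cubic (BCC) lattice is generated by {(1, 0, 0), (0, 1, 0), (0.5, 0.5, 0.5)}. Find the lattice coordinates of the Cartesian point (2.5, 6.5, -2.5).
5b₁ + 9b₂ - 5b₃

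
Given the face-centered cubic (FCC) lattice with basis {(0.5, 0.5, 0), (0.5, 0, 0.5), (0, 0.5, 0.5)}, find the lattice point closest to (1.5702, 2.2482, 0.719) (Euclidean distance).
(1.5, 2, 0.5)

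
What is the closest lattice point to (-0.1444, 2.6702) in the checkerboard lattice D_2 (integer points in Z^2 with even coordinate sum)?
(0, 2)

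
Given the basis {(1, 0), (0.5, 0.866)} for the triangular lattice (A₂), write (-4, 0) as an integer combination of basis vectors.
-4b₁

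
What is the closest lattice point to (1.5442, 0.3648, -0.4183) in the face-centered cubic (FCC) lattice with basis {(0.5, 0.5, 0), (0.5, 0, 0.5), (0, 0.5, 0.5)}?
(1.5, 0, -0.5)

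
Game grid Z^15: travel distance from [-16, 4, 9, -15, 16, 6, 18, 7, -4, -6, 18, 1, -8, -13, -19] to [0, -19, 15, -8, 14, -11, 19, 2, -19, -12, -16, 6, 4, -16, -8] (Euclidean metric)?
53.8981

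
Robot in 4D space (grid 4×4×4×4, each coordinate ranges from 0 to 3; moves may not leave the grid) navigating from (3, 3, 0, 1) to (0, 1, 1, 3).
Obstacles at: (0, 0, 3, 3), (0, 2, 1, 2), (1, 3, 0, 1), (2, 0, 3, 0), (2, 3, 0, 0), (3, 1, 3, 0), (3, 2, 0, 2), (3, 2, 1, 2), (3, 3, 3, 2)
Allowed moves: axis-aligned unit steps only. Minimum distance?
8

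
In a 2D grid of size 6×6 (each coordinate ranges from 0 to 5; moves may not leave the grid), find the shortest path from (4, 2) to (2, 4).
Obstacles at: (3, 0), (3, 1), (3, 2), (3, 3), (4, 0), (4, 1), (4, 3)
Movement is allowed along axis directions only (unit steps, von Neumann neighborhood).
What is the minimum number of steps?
6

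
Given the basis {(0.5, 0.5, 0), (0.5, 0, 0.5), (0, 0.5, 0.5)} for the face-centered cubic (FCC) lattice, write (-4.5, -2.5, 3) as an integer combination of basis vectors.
-10b₁ + b₂ + 5b₃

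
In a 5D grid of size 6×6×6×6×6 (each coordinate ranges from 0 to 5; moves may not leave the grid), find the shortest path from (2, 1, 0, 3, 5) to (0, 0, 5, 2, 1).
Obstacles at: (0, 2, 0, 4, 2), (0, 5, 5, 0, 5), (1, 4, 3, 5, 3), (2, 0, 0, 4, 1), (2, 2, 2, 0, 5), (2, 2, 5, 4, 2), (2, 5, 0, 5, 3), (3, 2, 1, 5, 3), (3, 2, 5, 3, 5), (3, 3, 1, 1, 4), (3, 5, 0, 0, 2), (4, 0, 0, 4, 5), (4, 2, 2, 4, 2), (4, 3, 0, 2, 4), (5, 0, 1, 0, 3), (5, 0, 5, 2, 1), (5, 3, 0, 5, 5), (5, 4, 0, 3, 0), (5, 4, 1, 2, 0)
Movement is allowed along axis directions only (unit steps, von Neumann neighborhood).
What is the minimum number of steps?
13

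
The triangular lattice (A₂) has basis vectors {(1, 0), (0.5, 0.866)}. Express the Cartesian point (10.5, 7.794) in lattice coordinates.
6b₁ + 9b₂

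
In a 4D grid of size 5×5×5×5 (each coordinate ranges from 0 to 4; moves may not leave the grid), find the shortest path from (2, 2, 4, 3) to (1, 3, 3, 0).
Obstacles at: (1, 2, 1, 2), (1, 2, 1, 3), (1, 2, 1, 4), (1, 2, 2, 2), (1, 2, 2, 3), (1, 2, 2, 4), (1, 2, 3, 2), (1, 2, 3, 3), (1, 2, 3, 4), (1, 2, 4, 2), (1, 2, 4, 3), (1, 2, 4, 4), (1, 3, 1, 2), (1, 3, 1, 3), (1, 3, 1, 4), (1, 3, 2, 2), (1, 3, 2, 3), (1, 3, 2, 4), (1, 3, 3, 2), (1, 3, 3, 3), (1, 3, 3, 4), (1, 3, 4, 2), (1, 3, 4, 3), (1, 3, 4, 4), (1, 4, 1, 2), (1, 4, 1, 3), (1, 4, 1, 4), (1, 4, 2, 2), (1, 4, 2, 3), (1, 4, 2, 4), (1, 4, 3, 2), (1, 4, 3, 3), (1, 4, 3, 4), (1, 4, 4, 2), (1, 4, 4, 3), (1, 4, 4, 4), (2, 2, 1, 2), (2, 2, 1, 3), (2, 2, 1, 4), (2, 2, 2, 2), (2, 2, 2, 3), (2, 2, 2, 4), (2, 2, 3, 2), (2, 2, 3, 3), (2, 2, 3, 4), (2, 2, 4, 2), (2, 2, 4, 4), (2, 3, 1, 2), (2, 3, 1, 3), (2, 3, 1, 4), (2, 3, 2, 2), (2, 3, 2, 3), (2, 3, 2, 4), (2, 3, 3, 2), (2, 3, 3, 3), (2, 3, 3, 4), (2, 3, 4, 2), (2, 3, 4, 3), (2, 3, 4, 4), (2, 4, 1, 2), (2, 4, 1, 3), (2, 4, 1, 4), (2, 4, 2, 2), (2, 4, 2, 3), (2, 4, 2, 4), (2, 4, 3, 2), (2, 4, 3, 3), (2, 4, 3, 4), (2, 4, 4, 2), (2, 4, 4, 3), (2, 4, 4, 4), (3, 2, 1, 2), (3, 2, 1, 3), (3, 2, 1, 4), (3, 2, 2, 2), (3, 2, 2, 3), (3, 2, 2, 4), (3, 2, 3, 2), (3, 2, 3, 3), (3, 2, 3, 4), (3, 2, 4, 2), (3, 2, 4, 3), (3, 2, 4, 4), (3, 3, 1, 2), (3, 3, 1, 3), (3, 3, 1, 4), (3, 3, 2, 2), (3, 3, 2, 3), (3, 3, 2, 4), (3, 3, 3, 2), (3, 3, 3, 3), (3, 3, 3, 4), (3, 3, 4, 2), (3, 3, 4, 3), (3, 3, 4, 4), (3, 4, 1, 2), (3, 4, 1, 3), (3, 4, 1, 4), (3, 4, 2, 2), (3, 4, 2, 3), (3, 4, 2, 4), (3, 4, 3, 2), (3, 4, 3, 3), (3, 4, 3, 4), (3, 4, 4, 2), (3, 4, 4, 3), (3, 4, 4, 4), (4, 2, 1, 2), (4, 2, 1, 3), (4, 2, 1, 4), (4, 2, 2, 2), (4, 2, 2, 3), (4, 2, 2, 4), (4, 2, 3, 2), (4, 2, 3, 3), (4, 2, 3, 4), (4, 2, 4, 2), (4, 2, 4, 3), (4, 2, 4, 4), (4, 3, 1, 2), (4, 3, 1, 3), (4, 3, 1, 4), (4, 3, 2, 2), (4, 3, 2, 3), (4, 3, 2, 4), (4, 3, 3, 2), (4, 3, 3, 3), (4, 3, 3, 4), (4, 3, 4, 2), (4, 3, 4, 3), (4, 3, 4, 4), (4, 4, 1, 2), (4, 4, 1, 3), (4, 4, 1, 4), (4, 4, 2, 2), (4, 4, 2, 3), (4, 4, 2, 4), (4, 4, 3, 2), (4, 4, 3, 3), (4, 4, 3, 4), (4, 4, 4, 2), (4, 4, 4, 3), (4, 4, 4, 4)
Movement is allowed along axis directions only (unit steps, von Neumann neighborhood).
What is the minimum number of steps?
8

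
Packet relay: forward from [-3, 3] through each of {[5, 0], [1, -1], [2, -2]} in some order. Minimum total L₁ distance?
15
(one optimal route: (-3, 3) → (1, -1) → (2, -2) → (5, 0))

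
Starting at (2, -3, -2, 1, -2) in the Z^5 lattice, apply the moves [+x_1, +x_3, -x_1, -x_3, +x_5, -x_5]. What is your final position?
(2, -3, -2, 1, -2)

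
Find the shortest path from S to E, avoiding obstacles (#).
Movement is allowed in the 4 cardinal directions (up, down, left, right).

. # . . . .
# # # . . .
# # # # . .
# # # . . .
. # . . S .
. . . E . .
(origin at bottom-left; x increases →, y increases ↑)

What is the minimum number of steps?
2
(one shortest path: (4, 1) → (3, 1) → (3, 0))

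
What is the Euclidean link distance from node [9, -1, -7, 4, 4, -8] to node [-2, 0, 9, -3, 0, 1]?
22.891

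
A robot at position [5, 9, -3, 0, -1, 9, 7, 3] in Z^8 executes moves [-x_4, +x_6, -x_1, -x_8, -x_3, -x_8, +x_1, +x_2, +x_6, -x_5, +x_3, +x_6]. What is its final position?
(5, 10, -3, -1, -2, 12, 7, 1)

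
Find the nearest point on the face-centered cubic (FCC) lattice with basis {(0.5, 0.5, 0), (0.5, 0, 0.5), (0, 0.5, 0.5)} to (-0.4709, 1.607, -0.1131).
(-0.5, 1.5, 0)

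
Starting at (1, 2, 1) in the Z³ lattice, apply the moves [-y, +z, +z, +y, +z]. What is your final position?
(1, 2, 4)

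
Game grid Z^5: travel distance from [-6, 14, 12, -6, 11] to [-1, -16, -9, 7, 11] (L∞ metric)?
30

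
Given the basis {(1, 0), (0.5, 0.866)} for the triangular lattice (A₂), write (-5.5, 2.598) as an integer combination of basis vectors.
-7b₁ + 3b₂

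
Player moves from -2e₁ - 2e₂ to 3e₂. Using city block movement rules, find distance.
7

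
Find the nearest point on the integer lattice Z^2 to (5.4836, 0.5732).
(5, 1)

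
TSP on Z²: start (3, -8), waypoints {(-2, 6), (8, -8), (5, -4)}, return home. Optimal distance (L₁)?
48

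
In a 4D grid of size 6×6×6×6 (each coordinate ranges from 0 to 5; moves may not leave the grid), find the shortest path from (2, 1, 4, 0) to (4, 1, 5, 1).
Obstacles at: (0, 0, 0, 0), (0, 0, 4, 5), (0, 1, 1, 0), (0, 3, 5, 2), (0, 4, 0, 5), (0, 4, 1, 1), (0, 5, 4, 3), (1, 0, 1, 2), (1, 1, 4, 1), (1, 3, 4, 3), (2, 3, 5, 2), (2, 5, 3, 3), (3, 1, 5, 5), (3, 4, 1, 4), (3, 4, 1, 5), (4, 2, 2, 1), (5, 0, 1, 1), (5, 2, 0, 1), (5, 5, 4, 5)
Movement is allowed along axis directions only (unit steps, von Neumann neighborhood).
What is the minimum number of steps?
4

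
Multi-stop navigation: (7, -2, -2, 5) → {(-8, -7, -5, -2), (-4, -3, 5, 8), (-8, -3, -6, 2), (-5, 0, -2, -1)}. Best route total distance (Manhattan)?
64
(one optimal route: (7, -2, -2, 5) → (-4, -3, 5, 8) → (-5, 0, -2, -1) → (-8, -3, -6, 2) → (-8, -7, -5, -2))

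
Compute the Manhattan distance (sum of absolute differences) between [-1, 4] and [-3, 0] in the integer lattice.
6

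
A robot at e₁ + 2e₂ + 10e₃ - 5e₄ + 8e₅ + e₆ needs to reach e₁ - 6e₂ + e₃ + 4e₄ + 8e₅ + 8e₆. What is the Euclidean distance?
16.5831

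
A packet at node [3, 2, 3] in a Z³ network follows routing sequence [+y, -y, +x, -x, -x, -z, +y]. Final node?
(2, 3, 2)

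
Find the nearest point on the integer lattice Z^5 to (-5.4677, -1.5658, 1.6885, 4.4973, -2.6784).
(-5, -2, 2, 4, -3)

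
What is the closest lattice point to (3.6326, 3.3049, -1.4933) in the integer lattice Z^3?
(4, 3, -1)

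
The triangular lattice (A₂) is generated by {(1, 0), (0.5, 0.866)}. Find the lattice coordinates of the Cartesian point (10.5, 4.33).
8b₁ + 5b₂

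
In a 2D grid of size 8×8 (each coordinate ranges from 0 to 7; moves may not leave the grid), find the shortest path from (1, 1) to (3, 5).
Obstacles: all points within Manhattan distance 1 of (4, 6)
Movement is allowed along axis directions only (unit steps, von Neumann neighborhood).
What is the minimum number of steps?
6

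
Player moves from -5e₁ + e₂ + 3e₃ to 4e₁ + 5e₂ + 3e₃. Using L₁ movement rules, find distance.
13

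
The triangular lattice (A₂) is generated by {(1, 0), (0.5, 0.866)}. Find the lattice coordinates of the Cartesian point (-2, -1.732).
-b₁ - 2b₂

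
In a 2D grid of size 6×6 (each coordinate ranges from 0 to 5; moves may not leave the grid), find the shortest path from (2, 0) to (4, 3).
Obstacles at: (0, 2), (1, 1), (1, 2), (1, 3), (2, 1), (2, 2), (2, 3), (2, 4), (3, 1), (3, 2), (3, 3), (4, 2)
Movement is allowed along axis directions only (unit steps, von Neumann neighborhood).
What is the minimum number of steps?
7
(one shortest path: (2, 0) → (3, 0) → (4, 0) → (5, 0) → (5, 1) → (5, 2) → (5, 3) → (4, 3))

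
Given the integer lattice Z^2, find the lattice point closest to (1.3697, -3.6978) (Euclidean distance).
(1, -4)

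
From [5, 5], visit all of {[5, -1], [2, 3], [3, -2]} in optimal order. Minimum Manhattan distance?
14
(one optimal route: (5, 5) → (2, 3) → (3, -2) → (5, -1))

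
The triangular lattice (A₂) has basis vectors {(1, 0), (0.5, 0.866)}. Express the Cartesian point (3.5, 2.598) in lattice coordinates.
2b₁ + 3b₂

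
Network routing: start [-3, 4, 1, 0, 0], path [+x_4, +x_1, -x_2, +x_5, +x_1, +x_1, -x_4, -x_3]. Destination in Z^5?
(0, 3, 0, 0, 1)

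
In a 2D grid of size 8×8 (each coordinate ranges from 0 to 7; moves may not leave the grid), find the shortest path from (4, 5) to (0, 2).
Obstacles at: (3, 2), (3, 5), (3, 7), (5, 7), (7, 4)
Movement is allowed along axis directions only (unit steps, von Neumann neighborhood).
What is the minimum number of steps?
7
(one shortest path: (4, 5) → (4, 4) → (3, 4) → (2, 4) → (1, 4) → (0, 4) → (0, 3) → (0, 2))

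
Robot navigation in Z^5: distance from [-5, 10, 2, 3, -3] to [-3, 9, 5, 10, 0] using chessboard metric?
7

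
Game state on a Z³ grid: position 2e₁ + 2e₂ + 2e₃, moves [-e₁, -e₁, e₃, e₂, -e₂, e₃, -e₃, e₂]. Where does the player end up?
(0, 3, 3)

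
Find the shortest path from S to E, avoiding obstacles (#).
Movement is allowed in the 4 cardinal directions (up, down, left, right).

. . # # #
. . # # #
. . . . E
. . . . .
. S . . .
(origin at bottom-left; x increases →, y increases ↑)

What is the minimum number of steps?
5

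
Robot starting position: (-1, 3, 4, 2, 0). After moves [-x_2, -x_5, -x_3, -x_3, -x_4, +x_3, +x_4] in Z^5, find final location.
(-1, 2, 3, 2, -1)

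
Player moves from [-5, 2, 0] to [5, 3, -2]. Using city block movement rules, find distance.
13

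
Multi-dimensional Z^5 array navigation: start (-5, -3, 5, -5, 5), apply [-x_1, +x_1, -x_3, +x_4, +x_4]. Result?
(-5, -3, 4, -3, 5)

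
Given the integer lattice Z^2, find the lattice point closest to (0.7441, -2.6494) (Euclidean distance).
(1, -3)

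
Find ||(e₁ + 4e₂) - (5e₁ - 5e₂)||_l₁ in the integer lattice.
13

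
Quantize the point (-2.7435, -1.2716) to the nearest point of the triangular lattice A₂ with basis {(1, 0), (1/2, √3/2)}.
(-2.5, -0.866)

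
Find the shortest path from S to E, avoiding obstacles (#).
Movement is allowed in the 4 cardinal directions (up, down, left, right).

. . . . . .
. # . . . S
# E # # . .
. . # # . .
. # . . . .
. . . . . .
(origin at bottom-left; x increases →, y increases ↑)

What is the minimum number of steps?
13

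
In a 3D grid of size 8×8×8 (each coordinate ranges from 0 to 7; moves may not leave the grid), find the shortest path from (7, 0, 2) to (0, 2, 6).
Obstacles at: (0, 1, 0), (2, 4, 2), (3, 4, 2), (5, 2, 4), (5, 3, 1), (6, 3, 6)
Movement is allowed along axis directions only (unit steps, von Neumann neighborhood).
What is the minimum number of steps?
13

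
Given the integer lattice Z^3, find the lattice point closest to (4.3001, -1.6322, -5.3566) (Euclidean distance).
(4, -2, -5)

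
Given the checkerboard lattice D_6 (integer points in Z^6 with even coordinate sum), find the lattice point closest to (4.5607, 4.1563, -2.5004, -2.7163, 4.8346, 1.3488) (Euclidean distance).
(5, 4, -2, -3, 5, 1)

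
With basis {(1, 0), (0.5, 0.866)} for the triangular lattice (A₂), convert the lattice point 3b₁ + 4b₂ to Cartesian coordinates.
(5, 3.464)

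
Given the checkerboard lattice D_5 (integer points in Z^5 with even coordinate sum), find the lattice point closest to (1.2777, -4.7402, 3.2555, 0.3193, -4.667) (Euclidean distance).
(1, -5, 3, 0, -5)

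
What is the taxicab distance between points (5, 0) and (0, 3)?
8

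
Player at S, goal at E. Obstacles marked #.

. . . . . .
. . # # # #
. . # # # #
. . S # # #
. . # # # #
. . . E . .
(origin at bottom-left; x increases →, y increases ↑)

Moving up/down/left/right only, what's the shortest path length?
5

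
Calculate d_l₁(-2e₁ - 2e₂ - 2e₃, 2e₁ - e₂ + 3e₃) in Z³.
10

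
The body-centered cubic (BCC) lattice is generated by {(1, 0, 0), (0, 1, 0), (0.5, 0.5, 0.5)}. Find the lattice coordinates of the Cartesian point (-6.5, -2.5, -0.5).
-6b₁ - 2b₂ - b₃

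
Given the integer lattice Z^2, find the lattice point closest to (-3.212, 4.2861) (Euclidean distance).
(-3, 4)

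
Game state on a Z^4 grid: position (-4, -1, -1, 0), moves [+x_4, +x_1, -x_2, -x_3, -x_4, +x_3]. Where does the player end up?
(-3, -2, -1, 0)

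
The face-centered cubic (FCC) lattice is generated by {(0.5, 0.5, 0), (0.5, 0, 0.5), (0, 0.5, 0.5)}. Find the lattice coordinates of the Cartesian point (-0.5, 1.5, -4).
5b₁ - 6b₂ - 2b₃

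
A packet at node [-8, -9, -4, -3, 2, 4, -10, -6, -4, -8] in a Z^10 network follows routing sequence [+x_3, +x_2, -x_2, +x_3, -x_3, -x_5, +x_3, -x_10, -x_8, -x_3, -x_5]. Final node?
(-8, -9, -3, -3, 0, 4, -10, -7, -4, -9)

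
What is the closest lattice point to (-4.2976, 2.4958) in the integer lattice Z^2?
(-4, 2)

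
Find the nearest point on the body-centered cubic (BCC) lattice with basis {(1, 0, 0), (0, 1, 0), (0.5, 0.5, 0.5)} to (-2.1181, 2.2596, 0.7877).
(-2, 2, 1)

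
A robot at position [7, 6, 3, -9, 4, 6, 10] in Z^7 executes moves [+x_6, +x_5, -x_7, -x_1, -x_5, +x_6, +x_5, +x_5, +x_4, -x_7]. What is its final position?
(6, 6, 3, -8, 6, 8, 8)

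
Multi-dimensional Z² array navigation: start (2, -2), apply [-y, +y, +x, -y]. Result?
(3, -3)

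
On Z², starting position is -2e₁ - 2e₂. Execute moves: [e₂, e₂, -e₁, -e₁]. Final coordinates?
(-4, 0)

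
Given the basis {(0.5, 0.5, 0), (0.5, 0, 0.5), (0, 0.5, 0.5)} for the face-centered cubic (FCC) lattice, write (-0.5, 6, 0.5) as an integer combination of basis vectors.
5b₁ - 6b₂ + 7b₃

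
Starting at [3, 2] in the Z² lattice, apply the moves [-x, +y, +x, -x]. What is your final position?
(2, 3)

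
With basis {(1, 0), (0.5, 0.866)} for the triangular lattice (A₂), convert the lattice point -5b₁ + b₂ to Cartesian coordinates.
(-4.5, 0.866)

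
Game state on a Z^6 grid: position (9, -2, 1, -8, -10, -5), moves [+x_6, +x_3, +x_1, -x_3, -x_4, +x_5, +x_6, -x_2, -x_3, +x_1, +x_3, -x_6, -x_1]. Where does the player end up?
(10, -3, 1, -9, -9, -4)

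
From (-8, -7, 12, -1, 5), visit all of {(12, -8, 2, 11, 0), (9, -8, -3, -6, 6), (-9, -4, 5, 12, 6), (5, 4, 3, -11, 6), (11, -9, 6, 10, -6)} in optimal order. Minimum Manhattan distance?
136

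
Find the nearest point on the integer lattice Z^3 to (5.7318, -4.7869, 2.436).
(6, -5, 2)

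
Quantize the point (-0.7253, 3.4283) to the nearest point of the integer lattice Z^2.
(-1, 3)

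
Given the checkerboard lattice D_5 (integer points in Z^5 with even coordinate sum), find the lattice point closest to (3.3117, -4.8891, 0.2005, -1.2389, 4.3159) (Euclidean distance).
(3, -5, 0, -1, 5)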